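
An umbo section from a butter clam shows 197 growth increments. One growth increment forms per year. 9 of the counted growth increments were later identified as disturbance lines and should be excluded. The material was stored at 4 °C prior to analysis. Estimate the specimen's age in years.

188 years

True growth increment count = 197 − 9 = 188.
With a one-to-one growth increment periodicity this is 188 years.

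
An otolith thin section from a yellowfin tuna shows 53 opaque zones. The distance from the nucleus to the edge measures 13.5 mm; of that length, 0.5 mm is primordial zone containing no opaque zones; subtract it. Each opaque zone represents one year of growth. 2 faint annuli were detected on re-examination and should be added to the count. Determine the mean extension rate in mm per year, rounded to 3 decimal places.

True opaque zone count = 53 + 2 = 55.
Removing the 0.5 mm offcut leaves 13.5 − 0.5 = 13.0 mm.
Mean rate = 13.0 mm / 55 years ≈ 0.236 mm per year.

0.236 mm per year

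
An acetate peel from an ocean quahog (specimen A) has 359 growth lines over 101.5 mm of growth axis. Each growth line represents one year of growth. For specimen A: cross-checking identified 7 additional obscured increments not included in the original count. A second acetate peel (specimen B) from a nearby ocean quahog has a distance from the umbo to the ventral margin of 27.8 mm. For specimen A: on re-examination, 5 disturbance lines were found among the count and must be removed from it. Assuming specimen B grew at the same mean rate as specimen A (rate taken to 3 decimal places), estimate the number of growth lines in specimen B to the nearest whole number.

99 growth lines

Specimen A: after corrections the count is 359 − 5 + 7 = 361 growth lines.
A: Extension rate ≈ 101.5 / 361 = 0.281 mm/yr.
For B, 27.8 / 0.281 = 98.93 years ≈ 99 growth lines.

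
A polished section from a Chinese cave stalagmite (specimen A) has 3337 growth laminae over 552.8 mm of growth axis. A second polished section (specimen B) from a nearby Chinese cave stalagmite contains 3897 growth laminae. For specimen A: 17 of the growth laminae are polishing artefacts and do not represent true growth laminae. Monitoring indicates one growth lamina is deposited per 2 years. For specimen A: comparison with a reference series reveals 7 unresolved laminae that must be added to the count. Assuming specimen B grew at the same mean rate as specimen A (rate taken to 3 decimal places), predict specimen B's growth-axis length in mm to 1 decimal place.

646.9 mm

Specimen A: correcting the raw count gives 3337 − 17 + 7 = 3327 true growth laminae.
Specimen A: 3327 growth laminae at 2 years each span 3327 × 2 = 6654 years.
A: Extension rate ≈ 552.8 / 6654 = 0.083 mm/yr.
Specimen B: multiplying by 2 years per growth lamina: 3897 × 2 = 7794 years. For B, 0.083 mm/year × 7794 years = 646.9 mm.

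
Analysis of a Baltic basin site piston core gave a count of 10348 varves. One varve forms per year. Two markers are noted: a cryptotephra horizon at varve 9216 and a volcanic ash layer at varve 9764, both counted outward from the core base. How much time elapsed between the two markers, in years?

548 years

Separation: 9764 − 9216 = 548 varves.
At one varve per year, 548 years elapsed between them.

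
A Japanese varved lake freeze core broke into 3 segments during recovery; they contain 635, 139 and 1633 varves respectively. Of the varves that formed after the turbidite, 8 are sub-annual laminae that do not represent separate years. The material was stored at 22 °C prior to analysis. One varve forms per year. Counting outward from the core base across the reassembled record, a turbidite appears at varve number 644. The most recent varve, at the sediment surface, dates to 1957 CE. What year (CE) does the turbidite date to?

Total varves = 635 + 139 + 1633 = 2407.
Between varve 644 and the sediment surface there are 2407 − 644 = 1763 varves.
Removing the 8 false varves leaves 1763 − 8 = 1755 true varves beyond the turbidite.
Counting back 1755 years from 1957 CE places the turbidite in 1957 − 1755 = 202 CE.

202 CE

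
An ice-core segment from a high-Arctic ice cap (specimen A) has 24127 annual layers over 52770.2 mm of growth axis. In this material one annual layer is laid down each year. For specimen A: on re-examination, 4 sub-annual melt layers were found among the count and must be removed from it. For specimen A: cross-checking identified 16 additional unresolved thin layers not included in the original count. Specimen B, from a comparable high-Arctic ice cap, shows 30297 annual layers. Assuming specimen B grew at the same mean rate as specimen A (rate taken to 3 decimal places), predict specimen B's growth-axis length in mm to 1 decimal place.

66229.2 mm

Specimen A: true annual layer count = 24127 − 4 + 16 = 24139.
A: Extension rate ≈ 52770.2 / 24139 = 2.186 mm per year.
B's length ≈ 2.186 × 30297 = 66229.2 mm.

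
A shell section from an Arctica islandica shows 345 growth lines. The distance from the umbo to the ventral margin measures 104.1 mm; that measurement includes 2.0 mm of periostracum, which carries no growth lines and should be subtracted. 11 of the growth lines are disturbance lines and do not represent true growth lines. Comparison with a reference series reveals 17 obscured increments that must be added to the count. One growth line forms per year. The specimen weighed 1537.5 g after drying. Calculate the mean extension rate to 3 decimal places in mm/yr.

Correcting the raw count gives 345 − 11 + 17 = 351 true growth lines.
Removing the 2.0 mm offcut leaves 104.1 − 2.0 = 102.1 mm.
Extension rate ≈ 102.1 / 351 = 0.291 mm/yr.

0.291 mm/yr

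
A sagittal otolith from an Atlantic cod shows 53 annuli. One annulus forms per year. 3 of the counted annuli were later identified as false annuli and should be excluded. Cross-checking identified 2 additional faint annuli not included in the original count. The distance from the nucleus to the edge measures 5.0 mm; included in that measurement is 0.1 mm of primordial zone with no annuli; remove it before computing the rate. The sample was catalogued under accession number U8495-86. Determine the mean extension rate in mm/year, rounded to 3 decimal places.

0.094 mm/year

After corrections the count is 53 − 3 + 2 = 52 annuli.
Net length = 5.0 − 0.1 = 4.9 mm.
4.9 mm over 52 years gives 4.9 / 52 ≈ 0.094 mm/year.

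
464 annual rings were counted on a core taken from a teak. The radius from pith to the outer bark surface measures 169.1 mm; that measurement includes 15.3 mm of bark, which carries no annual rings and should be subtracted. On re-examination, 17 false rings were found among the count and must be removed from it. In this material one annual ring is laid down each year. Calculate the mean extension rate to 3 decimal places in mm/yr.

Adjusted count: 464 − 17 = 447 annual rings.
Net length = 169.1 − 15.3 = 153.8 mm.
Extension rate ≈ 153.8 / 447 = 0.344 mm/yr.

0.344 mm/yr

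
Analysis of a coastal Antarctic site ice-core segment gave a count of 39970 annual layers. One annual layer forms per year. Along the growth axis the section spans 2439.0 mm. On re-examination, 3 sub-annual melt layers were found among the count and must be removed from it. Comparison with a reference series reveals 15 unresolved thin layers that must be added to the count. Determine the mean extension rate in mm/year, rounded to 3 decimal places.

After corrections the count is 39970 − 3 + 15 = 39982 annual layers.
Mean rate = 2439.0 mm / 39982 years ≈ 0.061 mm/year.

0.061 mm/year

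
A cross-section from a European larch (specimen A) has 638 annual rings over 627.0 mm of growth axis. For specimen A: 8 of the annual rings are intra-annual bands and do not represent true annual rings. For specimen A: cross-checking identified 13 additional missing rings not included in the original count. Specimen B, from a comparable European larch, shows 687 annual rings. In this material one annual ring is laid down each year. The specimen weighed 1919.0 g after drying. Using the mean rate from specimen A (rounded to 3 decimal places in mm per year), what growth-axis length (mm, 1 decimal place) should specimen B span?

669.8 mm

Specimen A: after corrections the count is 638 − 8 + 13 = 643 annual rings.
A: 627.0 mm over 643 years gives 627.0 / 643 ≈ 0.975 mm/yr.
For B, 0.975 mm/year × 687 years = 669.8 mm.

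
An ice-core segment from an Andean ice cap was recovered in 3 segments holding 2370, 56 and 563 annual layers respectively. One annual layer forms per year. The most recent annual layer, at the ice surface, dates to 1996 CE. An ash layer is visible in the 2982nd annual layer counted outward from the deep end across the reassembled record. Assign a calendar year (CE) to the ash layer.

1989 CE

Total annual layers = 2370 + 56 + 563 = 2989.
2989 − 2982 = 7 annual layers lie beyond the ash layer toward the ice surface.
1996 − 7 = 1989 CE.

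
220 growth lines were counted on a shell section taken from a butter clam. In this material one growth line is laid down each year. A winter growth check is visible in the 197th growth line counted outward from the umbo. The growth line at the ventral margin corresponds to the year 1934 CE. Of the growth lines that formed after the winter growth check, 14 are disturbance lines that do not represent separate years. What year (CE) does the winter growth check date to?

The winter growth check sits at growth line 197 from the umbo, so 220 − 197 = 23 growth lines formed after it.
Excluding 14 false growth lines: 23 − 14 = 9.
Counting back 9 years from 1934 CE places the winter growth check in 1934 − 9 = 1925 CE.

1925 CE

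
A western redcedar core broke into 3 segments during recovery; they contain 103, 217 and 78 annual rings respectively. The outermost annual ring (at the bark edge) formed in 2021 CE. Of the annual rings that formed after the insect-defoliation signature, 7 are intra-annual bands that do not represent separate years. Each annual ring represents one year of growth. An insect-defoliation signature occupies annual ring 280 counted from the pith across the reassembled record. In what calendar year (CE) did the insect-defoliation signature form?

1910 CE

Total annual rings = 103 + 217 + 78 = 398.
398 − 280 = 118 annual rings lie beyond the insect-defoliation signature toward the bark edge.
118 − 7 false = 111 true annual rings after the insect-defoliation signature.
2021 − 111 = 1910 CE.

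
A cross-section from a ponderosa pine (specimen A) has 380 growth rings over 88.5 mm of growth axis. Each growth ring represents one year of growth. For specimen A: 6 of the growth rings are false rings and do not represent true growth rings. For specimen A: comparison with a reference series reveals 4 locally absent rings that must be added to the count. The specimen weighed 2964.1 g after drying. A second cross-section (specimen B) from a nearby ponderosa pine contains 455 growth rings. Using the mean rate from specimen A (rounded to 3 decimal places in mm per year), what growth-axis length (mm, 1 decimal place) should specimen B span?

Specimen A: correcting the raw count gives 380 − 6 + 4 = 378 true growth rings.
A: 88.5 mm over 378 years gives 88.5 / 378 ≈ 0.234 mm/year.
Length of B = 0.234 × 455 = 106.5 mm.

106.5 mm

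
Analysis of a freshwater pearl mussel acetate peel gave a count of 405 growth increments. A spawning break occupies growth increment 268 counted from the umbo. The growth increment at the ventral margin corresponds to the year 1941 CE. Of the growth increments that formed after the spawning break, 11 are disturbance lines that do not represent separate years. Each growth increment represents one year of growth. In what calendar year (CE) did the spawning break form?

405 − 268 = 137 growth increments lie beyond the spawning break toward the ventral margin.
Excluding 11 false growth increments: 137 − 11 = 126.
1941 − 126 = 1815 CE.

1815 CE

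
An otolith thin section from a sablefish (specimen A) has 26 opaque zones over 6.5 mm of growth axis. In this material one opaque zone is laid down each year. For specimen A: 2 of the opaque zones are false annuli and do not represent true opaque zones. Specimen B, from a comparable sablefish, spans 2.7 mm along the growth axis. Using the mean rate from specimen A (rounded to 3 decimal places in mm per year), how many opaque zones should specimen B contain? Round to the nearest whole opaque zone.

10 opaque zones

Specimen A: after corrections the count is 26 − 2 = 24 opaque zones.
A: 6.5 mm over 24 years gives 6.5 / 24 ≈ 0.271 mm per year.
For B, 2.7 / 0.271 = 9.96 years ≈ 10 opaque zones.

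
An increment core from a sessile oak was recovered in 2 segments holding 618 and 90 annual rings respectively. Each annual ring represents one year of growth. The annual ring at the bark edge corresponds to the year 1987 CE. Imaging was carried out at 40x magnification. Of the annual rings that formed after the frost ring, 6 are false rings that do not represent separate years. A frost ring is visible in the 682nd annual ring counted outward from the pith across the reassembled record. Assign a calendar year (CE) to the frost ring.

1967 CE

Total annual rings = 618 + 90 = 708.
708 − 682 = 26 annual rings lie beyond the frost ring toward the bark edge.
Excluding 6 false annual rings: 26 − 6 = 20.
The annual ring at the bark edge is 1987 CE, so the frost ring dates to 1987 − 20 = 1967 CE.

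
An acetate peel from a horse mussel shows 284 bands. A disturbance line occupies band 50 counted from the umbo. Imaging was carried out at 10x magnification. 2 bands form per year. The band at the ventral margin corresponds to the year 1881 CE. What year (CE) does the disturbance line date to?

The disturbance line sits at band 50 from the umbo, so 284 − 50 = 234 bands formed after it.
With 2 bands per year, 234 / 2 = 117 years.
The band at the ventral margin is 1881 CE, so the disturbance line dates to 1881 − 117 = 1764 CE.

1764 CE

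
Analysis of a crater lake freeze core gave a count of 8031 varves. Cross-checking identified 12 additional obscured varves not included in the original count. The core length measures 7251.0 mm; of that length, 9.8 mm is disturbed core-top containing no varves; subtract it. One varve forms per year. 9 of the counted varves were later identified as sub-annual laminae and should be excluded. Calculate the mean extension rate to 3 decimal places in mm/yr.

Adjusted count: 8031 − 9 + 12 = 8034 varves.
Net length = 7251.0 − 9.8 = 7241.2 mm.
7241.2 mm over 8034 years gives 7241.2 / 8034 ≈ 0.901 mm/yr.

0.901 mm/yr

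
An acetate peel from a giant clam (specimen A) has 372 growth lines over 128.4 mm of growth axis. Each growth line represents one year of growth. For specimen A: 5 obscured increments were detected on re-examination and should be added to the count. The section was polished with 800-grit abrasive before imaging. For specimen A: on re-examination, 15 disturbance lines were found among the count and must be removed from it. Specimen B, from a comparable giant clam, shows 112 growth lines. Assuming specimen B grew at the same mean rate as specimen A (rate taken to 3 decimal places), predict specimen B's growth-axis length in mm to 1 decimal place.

39.8 mm

Specimen A: correcting the raw count gives 372 − 15 + 5 = 362 true growth lines.
A: Mean rate = 128.4 mm / 362 years ≈ 0.355 mm per year.
B's length ≈ 0.355 × 112 = 39.8 mm.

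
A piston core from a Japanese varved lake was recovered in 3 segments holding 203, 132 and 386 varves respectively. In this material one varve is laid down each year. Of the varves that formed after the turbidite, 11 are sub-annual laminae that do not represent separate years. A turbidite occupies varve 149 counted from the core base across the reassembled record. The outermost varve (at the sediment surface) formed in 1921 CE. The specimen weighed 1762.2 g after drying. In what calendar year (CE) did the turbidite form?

Total varves = 203 + 132 + 386 = 721.
The turbidite sits at varve 149 from the core base, so 721 − 149 = 572 varves formed after it.
Removing the 11 false varves leaves 572 − 11 = 561 true varves beyond the turbidite.
1921 − 561 = 1360 CE.

1360 CE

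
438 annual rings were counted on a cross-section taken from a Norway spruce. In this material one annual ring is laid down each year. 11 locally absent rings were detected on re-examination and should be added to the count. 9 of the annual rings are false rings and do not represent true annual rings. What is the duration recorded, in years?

440 yr

After corrections the count is 438 − 9 + 11 = 440 annual rings.
At one annual ring per year, that is 440 years.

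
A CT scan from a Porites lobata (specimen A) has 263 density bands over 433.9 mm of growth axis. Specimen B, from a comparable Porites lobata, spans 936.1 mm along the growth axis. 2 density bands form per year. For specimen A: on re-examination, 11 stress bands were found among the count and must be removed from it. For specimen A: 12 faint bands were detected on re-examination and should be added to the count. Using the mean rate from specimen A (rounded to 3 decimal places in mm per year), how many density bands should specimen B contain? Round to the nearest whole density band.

Specimen A: correcting the raw count gives 263 − 11 + 12 = 264 true density bands.
Specimen A: 264 density bands at 2 per year is 264 / 2 = 132 years.
A: Extension rate ≈ 433.9 / 132 = 3.287 mm per year.
For B, 936.1 / 3.287 = 284.79 years; at 2 density bands per year that is 284.79 × 2 ≈ 570 density bands.

570 density bands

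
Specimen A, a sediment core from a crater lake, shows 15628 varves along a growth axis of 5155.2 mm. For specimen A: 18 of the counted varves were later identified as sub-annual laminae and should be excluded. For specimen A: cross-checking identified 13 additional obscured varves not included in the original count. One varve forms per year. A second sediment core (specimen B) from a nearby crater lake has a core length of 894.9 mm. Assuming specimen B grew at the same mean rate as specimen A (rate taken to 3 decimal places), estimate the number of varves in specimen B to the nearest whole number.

Specimen A: after corrections the count is 15628 − 18 + 13 = 15623 varves.
A: Extension rate ≈ 5155.2 / 15623 = 0.330 mm/yr.
Specimen B: 894.9 mm / 0.330 mm per year = 2711.82 years ≈ 2712 varves.

2712 varves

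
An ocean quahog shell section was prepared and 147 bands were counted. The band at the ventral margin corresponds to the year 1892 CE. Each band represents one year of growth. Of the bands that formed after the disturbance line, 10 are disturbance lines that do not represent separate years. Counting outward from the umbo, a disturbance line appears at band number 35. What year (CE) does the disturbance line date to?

1790 CE

147 − 35 = 112 bands lie beyond the disturbance line toward the ventral margin.
Excluding 10 false bands: 112 − 10 = 102.
1892 − 102 = 1790 CE.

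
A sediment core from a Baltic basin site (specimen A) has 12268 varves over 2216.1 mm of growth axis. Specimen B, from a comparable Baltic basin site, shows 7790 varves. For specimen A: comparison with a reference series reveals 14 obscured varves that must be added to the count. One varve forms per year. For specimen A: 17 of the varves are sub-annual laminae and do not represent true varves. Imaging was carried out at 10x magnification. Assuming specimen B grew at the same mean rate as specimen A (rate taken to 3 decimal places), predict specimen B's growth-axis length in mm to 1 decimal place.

1410.0 mm

Specimen A: true varve count = 12268 − 17 + 14 = 12265.
A: Mean rate = 2216.1 mm / 12265 years ≈ 0.181 mm/yr.
For B, 0.181 mm/year × 7790 years = 1410.0 mm.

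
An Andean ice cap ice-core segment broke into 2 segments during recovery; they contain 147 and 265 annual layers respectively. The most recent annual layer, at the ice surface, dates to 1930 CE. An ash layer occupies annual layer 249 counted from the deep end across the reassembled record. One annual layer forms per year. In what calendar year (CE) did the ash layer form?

Total annual layers = 147 + 265 = 412.
The ash layer sits at annual layer 249 from the deep end, so 412 − 249 = 163 annual layers formed after it.
Counting back 163 years from 1930 CE places the ash layer in 1930 − 163 = 1767 CE.

1767 CE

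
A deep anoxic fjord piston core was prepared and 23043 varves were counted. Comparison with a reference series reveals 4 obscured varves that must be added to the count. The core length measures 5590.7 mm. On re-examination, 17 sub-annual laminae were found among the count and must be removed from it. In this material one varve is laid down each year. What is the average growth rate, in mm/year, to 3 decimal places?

True varve count = 23043 − 17 + 4 = 23030.
Extension rate ≈ 5590.7 / 23030 = 0.243 mm/year.

0.243 mm/year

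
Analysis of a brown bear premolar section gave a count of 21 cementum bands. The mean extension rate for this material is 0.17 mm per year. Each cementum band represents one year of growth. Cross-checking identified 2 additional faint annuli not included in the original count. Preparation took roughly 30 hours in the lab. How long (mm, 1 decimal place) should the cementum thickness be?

3.9 mm

Correcting the raw count gives 21 + 2 = 23 true cementum bands.
Predicted length = 0.17 mm/year × 23 years = 3.9 mm.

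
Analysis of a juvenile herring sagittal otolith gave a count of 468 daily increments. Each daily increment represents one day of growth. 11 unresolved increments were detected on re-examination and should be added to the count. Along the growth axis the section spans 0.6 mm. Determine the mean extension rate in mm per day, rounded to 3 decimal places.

0.001 mm per day

Correcting the raw count gives 468 + 11 = 479 true daily increments.
Extension rate ≈ 0.6 / 479 = 0.001 mm per day.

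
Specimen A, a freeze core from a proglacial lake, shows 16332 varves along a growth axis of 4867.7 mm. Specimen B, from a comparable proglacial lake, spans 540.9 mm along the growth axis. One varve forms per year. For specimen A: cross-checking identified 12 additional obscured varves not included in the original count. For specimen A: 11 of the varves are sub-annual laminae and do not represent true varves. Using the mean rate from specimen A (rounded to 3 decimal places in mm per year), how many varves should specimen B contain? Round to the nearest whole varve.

1815 varves

Specimen A: correcting the raw count gives 16332 − 11 + 12 = 16333 true varves.
A: Extension rate ≈ 4867.7 / 16333 = 0.298 mm/yr.
For B, 540.9 / 0.298 = 1815.10 years ≈ 1815 varves.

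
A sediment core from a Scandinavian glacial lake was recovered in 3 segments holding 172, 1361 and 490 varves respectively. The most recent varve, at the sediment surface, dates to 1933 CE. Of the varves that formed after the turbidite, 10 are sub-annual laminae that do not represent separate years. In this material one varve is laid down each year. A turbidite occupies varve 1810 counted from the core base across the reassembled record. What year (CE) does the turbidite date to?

1730 CE

Total varves = 172 + 1361 + 490 = 2023.
The turbidite sits at varve 1810 from the core base, so 2023 − 1810 = 213 varves formed after it.
Removing the 10 false varves leaves 213 − 10 = 203 true varves beyond the turbidite.
Counting back 203 years from 1933 CE places the turbidite in 1933 − 203 = 1730 CE.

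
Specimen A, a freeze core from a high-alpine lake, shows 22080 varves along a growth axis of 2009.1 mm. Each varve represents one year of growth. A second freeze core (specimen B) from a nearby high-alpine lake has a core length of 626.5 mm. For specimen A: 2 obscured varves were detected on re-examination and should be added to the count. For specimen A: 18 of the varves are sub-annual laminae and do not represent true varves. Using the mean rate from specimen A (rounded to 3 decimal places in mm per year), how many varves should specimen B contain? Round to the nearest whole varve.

Specimen A: after corrections the count is 22080 − 18 + 2 = 22064 varves.
A: 2009.1 mm over 22064 years gives 2009.1 / 22064 ≈ 0.091 mm per year.
B spans 626.5 / 0.091 = 6884.62 years ≈ 6885 varves.

6885 varves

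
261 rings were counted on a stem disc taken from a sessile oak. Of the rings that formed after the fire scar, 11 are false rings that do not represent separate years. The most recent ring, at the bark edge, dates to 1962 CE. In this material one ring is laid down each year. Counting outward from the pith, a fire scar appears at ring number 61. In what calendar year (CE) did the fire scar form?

261 − 61 = 200 rings lie beyond the fire scar toward the bark edge.
Excluding 11 false rings: 200 − 11 = 189.
The ring at the bark edge is 1962 CE, so the fire scar dates to 1962 − 189 = 1773 CE.

1773 CE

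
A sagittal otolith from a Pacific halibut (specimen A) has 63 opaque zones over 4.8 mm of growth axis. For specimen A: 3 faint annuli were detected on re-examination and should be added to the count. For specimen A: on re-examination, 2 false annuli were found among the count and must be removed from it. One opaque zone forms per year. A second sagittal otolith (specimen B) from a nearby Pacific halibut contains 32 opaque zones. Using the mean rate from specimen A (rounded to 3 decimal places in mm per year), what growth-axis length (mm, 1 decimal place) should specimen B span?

2.4 mm

Specimen A: correcting the raw count gives 63 − 2 + 3 = 64 true opaque zones.
A: Mean rate = 4.8 mm / 64 years ≈ 0.075 mm per year.
For B, 0.075 mm/year × 32 years = 2.4 mm.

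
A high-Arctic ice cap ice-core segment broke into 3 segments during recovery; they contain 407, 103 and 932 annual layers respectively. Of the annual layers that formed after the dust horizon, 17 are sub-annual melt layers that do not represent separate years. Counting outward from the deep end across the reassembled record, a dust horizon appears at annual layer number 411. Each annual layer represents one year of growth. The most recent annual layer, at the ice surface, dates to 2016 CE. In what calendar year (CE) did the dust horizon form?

1002 CE

Total annual layers = 407 + 103 + 932 = 1442.
The dust horizon sits at annual layer 411 from the deep end, so 1442 − 411 = 1031 annual layers formed after it.
Excluding 17 false annual layers: 1031 − 17 = 1014.
The annual layer at the ice surface is 2016 CE, so the dust horizon dates to 2016 − 1014 = 1002 CE.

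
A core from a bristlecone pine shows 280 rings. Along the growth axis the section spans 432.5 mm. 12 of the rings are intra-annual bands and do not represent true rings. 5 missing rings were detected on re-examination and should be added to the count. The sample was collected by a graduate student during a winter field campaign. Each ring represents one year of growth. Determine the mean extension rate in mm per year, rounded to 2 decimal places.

After corrections the count is 280 − 12 + 5 = 273 rings.
432.5 mm over 273 years gives 432.5 / 273 ≈ 1.58 mm per year.

1.58 mm per year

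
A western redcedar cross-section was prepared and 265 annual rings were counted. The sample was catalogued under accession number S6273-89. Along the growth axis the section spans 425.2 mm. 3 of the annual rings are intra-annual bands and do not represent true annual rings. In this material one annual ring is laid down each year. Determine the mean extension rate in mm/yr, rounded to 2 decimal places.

1.62 mm/yr

After corrections the count is 265 − 3 = 262 annual rings.
Mean rate = 425.2 mm / 262 years ≈ 1.62 mm/yr.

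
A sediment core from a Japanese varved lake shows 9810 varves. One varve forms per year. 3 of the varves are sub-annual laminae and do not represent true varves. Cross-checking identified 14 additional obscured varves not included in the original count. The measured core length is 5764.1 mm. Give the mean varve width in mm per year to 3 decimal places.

After corrections the count is 9810 − 3 + 14 = 9821 varves.
5764.1 mm over 9821 years gives 5764.1 / 9821 ≈ 0.587 mm per year.

0.587 mm per year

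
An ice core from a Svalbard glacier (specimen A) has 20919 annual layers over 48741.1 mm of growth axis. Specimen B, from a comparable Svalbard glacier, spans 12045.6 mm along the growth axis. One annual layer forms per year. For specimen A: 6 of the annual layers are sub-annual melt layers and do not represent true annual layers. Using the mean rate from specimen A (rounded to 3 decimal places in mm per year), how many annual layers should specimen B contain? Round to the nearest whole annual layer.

5168 annual layers

Specimen A: adjusted count: 20919 − 6 = 20913 annual layers.
A: Extension rate ≈ 48741.1 / 20913 = 2.331 mm/year.
B spans 12045.6 / 2.331 = 5167.57 years ≈ 5168 annual layers.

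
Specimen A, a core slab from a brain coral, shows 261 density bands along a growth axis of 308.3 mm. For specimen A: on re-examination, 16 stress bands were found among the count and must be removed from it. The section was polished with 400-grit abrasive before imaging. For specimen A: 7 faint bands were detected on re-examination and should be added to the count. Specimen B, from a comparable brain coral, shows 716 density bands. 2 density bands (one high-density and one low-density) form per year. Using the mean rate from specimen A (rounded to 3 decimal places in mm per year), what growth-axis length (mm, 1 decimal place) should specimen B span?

Specimen A: true density band count = 261 − 16 + 7 = 252.
Specimen A: dividing by 2 density bands per year: 252 / 2 = 126 years.
A: 308.3 mm over 126 years gives 308.3 / 126 ≈ 2.447 mm/yr.
Specimen B: dividing by 2 density bands per year: 716 / 2 = 358 years. Length of B = 2.447 × 358 = 876.0 mm.

876.0 mm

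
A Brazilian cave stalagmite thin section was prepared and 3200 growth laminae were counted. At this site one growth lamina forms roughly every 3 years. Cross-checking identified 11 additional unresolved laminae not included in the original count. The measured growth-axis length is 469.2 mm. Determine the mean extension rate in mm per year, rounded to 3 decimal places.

0.049 mm per year

After corrections the count is 3200 + 11 = 3211 growth laminae.
At 3 years per growth lamina, 3211 × 3 = 9633 years.
Extension rate ≈ 469.2 / 9633 = 0.049 mm per year.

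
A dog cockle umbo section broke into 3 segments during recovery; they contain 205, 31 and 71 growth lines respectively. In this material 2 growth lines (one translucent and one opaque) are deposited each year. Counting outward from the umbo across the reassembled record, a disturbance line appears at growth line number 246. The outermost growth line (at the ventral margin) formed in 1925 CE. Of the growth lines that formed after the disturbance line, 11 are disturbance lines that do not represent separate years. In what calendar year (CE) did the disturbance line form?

1900 CE

Total growth lines = 205 + 31 + 71 = 307.
The disturbance line sits at growth line 246 from the umbo, so 307 − 246 = 61 growth lines formed after it.
61 − 11 false = 50 true growth lines after the disturbance line.
Dividing by 2 growth lines per year: 50 / 2 = 25 years.
The growth line at the ventral margin is 1925 CE, so the disturbance line dates to 1925 − 25 = 1900 CE.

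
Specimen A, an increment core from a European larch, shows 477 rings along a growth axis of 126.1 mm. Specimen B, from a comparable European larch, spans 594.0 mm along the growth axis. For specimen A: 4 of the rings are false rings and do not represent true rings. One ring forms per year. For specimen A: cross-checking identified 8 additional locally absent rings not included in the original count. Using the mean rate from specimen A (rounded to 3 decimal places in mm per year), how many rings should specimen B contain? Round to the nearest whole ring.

Specimen A: after corrections the count is 477 − 4 + 8 = 481 rings.
A: 126.1 mm over 481 years gives 126.1 / 481 ≈ 0.262 mm per year.
Specimen B: 594.0 mm / 0.262 mm per year = 2267.18 years ≈ 2267 rings.

2267 rings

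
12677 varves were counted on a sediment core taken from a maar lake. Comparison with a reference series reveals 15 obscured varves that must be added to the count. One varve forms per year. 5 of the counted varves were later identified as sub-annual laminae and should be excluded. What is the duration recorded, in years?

12687 yr

After corrections the count is 12677 − 5 + 15 = 12687 varves.
One varve per year makes the duration 12687 years.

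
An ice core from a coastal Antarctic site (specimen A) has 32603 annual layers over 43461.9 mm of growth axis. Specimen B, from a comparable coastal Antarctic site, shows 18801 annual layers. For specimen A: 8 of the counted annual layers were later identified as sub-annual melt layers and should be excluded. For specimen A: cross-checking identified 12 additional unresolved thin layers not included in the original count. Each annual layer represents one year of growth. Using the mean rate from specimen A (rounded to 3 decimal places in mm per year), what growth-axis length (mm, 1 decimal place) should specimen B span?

25061.7 mm

Specimen A: after corrections the count is 32603 − 8 + 12 = 32607 annual layers.
A: Mean rate = 43461.9 mm / 32607 years ≈ 1.333 mm/yr.
For B, 1.333 mm/year × 18801 years = 25061.7 mm.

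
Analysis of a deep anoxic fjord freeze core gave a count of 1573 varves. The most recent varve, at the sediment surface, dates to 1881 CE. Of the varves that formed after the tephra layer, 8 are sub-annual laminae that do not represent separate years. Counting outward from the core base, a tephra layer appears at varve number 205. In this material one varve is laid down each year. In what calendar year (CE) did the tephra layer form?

521 CE

Between varve 205 and the sediment surface there are 1573 − 205 = 1368 varves.
1368 − 8 false = 1360 true varves after the tephra layer.
1881 − 1360 = 521 CE.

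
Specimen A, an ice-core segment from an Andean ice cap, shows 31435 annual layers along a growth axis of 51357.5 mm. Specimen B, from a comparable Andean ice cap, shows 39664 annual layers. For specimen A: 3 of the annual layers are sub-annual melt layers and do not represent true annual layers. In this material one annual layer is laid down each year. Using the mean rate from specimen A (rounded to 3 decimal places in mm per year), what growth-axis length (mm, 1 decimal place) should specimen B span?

64811.0 mm

Specimen A: adjusted count: 31435 − 3 = 31432 annual layers.
A: 51357.5 mm over 31432 years gives 51357.5 / 31432 ≈ 1.634 mm per year.
B's length ≈ 1.634 × 39664 = 64811.0 mm.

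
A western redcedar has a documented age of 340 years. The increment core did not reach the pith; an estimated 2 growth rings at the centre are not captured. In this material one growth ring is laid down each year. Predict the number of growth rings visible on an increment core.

338 growth rings

At one growth ring per year, 340 years correspond to 340 growth rings.
340 − 2 missed = 338 growth rings expected in the prepared section.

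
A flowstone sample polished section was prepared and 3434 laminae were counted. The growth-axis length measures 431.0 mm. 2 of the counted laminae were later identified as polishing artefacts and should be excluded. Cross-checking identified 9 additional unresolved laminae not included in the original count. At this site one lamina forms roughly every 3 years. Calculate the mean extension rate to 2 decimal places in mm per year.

0.04 mm per year

True lamina count = 3434 − 2 + 9 = 3441.
3441 laminae at 3 years each span 3441 × 3 = 10323 years.
431.0 mm over 10323 years gives 431.0 / 10323 ≈ 0.04 mm per year.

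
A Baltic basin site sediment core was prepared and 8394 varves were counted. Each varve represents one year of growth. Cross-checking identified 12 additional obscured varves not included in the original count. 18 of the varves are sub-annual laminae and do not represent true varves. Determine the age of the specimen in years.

Correcting the raw count gives 8394 − 18 + 12 = 8388 true varves.
One varve per year makes the duration 8388 years.

8388 years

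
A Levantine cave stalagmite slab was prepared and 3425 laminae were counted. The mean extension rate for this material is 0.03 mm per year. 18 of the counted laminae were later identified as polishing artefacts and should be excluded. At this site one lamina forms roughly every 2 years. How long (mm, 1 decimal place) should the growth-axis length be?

204.4 mm

True lamina count = 3425 − 18 = 3407.
3407 laminae at 2 years each span 3407 × 2 = 6814 years.
Predicted length = 0.03 mm/year × 6814 years = 204.4 mm.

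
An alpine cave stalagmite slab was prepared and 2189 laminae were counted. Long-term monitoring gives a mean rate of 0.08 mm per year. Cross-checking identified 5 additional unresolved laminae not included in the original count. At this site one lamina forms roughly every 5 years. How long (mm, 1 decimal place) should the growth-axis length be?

Correcting the raw count gives 2189 + 5 = 2194 true laminae.
At 5 years per lamina, 2194 × 5 = 10970 years.
10970 years at 0.08 mm/year gives 0.08 × 10970 = 877.6 mm.

877.6 mm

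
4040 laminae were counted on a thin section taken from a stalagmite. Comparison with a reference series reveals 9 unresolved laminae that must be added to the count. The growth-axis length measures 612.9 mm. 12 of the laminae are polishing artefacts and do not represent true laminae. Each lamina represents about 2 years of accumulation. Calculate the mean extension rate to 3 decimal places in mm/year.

0.076 mm/year

Correcting the raw count gives 4040 − 12 + 9 = 4037 true laminae.
Multiplying by 2 years per lamina: 4037 × 2 = 8074 years.
Extension rate ≈ 612.9 / 8074 = 0.076 mm/year.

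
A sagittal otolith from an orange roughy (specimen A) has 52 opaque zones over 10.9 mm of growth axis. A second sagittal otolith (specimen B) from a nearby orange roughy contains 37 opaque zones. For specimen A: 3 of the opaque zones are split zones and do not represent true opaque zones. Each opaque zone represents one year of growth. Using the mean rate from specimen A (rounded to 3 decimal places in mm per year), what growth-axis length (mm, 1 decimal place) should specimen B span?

Specimen A: adjusted count: 52 − 3 = 49 opaque zones.
A: 10.9 mm over 49 years gives 10.9 / 49 ≈ 0.222 mm/yr.
For B, 0.222 mm/year × 37 years = 8.2 mm.

8.2 mm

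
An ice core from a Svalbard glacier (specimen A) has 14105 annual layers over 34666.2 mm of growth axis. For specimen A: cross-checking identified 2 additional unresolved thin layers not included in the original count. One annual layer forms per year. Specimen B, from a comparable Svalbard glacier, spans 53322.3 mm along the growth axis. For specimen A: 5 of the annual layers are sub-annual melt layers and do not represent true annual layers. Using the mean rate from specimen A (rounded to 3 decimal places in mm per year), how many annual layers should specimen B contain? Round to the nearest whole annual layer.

Specimen A: after corrections the count is 14105 − 5 + 2 = 14102 annual layers.
A: Mean rate = 34666.2 mm / 14102 years ≈ 2.458 mm per year.
For B, 53322.3 / 2.458 = 21693.37 years ≈ 21693 annual layers.

21693 annual layers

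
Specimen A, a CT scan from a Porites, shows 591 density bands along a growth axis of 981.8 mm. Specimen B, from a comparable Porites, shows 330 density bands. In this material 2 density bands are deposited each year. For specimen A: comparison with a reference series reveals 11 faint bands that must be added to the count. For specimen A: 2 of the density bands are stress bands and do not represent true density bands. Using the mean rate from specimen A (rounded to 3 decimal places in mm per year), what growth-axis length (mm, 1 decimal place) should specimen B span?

540.0 mm

Specimen A: correcting the raw count gives 591 − 2 + 11 = 600 true density bands.
Specimen A: dividing by 2 density bands per year: 600 / 2 = 300 years.
A: Extension rate ≈ 981.8 / 300 = 3.273 mm/year.
Specimen B: 330 density bands at 2 per year is 330 / 2 = 165 years. Length of B = 3.273 × 165 = 540.0 mm.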